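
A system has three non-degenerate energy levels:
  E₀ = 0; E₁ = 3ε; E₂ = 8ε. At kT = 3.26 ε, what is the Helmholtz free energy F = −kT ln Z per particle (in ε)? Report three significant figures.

-1.29 ε

Eᵢ/kT = 0, 0.92025, 2.4540.
Z = Σ e^(−Eᵢ/kT) = e^(−0) + e^(−0.92025) + e^(−2.4540) = 1.0000 + 0.39842 + 0.085949 = 1.4844.
F = −kT ln Z = −3.26 × ln(1.4844) = −3.26 × 0.39501 = -1.29 ε.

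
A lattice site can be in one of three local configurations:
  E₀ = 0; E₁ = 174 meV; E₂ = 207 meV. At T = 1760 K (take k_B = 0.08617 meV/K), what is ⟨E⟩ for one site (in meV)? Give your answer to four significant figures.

k_BT = 0.08617 × 1760 K = 151.659 meV.
Eᵢ/kT = 0, 1.14731, 1.36490.
Z = Σ e^(−Eᵢ/kT) = e^(−0) + e^(−1.14731) + e^(−1.36490) = 1.00000 + 0.317490 + 0.255406 = 1.57290.
⟨E⟩ = Σ Eᵢ e^(−Eᵢ/kT) / Z = (0·1.00000 + 174·0.317490 + 207·0.255406) / 1.57290 = 68.73 meV.

68.73 meV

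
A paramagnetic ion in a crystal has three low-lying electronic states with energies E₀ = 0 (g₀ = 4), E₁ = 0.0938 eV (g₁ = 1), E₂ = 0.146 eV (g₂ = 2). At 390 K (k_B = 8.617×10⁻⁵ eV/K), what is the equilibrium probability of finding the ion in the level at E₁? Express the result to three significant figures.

k_BT = 8.617×10⁻⁵ × 390 K = 0.033606 eV.
Eᵢ/kT = 0, 2.7912, 4.3445.
Z = Σ gᵢe^(−Eᵢ/kT) = 4·e^(−0) + 1·e^(−2.7912) + 2·e^(−4.3445) = 4.0000 + 0.061348 + 0.025956 = 4.0873.
P₁ = g₁ e^(−E₁/kT) / Z = 0.061348/4.0873 = 0.0150.

0.0150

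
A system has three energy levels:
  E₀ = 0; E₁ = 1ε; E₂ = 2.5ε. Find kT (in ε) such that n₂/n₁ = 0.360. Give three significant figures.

1.47 ε

n₂/n₁ = exp[−(E₂−E₁)/kT] = 0.360.
⇒ (E₂−E₁)/kT = ln(1/0.360) = ln(2.7778) = 1.0217.
kT = 1.5ε / 1.0217 = 1.47 ε.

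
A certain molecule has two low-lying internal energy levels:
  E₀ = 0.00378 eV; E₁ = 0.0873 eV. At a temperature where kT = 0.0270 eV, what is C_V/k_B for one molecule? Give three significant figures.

0.397

Eᵢ/kT = 0.14000, 3.2333.
Z = Σ e^(−Eᵢ/kT) = e^(−0.14000) + e^(−3.2333) = 0.86936 + 0.039427 = 0.90879.
⟨E⟩ = 0.0074034 eV, ⟨E²⟩ = 0.00034431 eV².
C_V/k_B = (⟨E²⟩ − ⟨E⟩²)/(kT)² = (0.00034431 − 0.000054810)/0.00072900 = 0.397.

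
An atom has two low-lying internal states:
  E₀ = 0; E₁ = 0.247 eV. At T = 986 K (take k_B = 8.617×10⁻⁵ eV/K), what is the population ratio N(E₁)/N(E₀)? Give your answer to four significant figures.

0.05463

k_BT = 8.617×10⁻⁵ × 986 K = 0.0849636 eV.
n₁/n₀ = exp[−(E₁−E₀)/kT] = exp(−(0.247 eV)/(0.0849636 eV)) = exp(-2.90713) = 0.05463.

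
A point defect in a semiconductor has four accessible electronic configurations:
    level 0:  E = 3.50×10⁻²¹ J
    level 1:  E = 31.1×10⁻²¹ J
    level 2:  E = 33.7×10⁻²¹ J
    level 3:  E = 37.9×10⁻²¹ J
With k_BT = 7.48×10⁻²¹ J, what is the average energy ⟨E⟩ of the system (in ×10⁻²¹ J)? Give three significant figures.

4.99 ×10⁻²¹ J

Eᵢ/kT = 0.46791, 4.1578, 4.5053, 5.0668.
Z = Σ e^(−Eᵢ/kT) = e^(−0.46791) + e^(−4.1578) + e^(−4.5053) + e^(−5.0668) = 0.62631 + 0.015642 + 0.011050 + 0.0063026 = 0.65930.
⟨E⟩ = Σ Eᵢ e^(−Eᵢ/kT) / Z = (3.50·0.62631 + 31.1·0.015642 + 33.7·0.011050 + 37.9·0.0063026) / 0.65930 = 4.99 ×10⁻²¹ J.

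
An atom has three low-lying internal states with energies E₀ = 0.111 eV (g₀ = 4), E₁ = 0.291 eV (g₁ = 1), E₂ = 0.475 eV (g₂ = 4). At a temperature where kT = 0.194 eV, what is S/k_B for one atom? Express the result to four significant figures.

1.914

Eᵢ/kT = 0.572165, 1.50000, 2.44845.
Z = Σ gᵢe^(−Eᵢ/kT) = 4·e^(−0.572165) + 1·e^(−1.50000) + 4·e^(−2.44845) = 2.25721 + 0.223130 + 0.345710 = 2.82605.
⟨E⟩ = Σ EᵢPᵢ = 0.169740 eV.
S/k_B = ln Z + ⟨E⟩/kT = ln(2.82605) + 0.169740/0.194 = 1.03888 + 0.874948 = 1.914.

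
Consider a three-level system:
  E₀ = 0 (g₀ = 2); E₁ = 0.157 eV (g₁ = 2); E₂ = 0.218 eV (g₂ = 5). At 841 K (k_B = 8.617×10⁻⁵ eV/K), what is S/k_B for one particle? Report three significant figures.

k_BT = 8.617×10⁻⁵ × 841 K = 0.072469 eV.
Eᵢ/kT = 0, 2.1664, 3.0082.
Z = Σ gᵢe^(−Eᵢ/kT) = 2·e^(−0) + 2·e^(−2.1664) + 5·e^(−3.0082) = 2.0000 + 0.22918 + 0.24690 = 2.4761.
⟨E⟩ = Σ EᵢPᵢ = 0.036269 eV.
S/k_B = ln Z + ⟨E⟩/kT = ln(2.4761) + 0.036269/0.072469 = 0.90668 + 0.50048 = 1.41.

1.41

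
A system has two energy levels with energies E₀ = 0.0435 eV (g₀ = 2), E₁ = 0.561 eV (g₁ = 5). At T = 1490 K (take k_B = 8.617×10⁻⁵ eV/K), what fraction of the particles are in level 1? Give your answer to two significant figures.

0.043

k_BT = 8.617×10⁻⁵ × 1490 K = 0.1284 eV.
Eᵢ/kT = 0.3388, 4.369.
Z = Σ gᵢe^(−Eᵢ/kT) = 2·e^(−0.3388) + 5·e^(−4.369) = 1.425 + 0.06332 = 1.488.
P₁ = g₁ e^(−E₁/kT) / Z = 0.06332/1.488 = 0.043.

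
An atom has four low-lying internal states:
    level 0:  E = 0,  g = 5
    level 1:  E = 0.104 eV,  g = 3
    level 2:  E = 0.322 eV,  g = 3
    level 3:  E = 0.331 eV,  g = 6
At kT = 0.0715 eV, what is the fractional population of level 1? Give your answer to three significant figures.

Eᵢ/kT = 0, 1.4545, 4.5035, 4.6294.
Z = Σ gᵢe^(−Eᵢ/kT) = 5·e^(−0) + 3·e^(−1.4545) + 3·e^(−4.5035) + 6·e^(−4.6294) = 5.0000 + 0.70055 + 0.033211 + 0.058564 = 5.7923.
P₁ = g₁ e^(−E₁/kT) / Z = 0.70055/5.7923 = 0.121.

0.121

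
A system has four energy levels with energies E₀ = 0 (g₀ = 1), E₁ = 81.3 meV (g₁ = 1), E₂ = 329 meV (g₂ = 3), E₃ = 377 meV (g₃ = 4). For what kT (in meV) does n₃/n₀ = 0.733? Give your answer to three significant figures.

222 meV

n₃/n₀ = (g₃/g₀) exp[−(E₃−E₀)/kT] = 0.733.
⇒ (E₃−E₀)/kT = ln((4/1)/0.733) = ln(5.4570) = 1.6969.
kT = 377 meV / 1.6969 = 222 meV.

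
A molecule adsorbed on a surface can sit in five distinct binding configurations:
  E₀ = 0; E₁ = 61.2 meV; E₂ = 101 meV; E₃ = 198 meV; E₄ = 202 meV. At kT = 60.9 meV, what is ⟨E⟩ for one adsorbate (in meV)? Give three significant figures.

34.7 meV

Eᵢ/kT = 0, 1.0049, 1.6585, 3.2512, 3.3169.
Z = Σ e^(−Eᵢ/kT) = e^(−0) + e^(−1.0049) + e^(−1.6585) + e^(−3.2512) + e^(−3.3169) = 1.0000 + 0.36608 + 0.19042 + 0.038728 + 0.036265 = 1.6315.
⟨E⟩ = Σ Eᵢ e^(−Eᵢ/kT) / Z = (0·1.0000 + 61.2·0.36608 + 101·0.19042 + 198·0.038728 + 202·0.036265) / 1.6315 = 34.7 meV.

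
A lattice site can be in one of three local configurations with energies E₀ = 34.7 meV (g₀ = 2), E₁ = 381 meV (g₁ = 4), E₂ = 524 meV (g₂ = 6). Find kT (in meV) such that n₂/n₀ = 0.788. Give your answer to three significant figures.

n₂/n₀ = (g₂/g₀) exp[−(E₂−E₀)/kT] = 0.788.
⇒ (E₂−E₀)/kT = ln((6/2)/0.788) = ln(3.8071) = 1.3369.
kT = 489.3 meV / 1.3369 = 366 meV.

366 meV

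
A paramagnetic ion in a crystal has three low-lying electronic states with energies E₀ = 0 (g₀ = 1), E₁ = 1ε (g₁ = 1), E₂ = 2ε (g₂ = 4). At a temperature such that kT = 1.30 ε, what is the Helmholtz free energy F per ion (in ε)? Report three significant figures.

Eᵢ/kT = 0, 0.76923, 1.5385.
Z = Σ gᵢe^(−Eᵢ/kT) = 1·e^(−0) + 1·e^(−0.76923) + 4·e^(−1.5385) = 1.0000 + 0.46337 + 0.85881 = 2.3222.
F = −kT ln Z = −1.30 × ln(2.3222) = −1.30 × 0.84252 = -1.10 ε.

-1.10 ε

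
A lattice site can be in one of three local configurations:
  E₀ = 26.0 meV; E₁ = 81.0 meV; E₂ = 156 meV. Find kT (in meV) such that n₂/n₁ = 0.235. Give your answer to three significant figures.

51.8 meV

n₂/n₁ = exp[−(E₂−E₁)/kT] = 0.235.
⇒ (E₂−E₁)/kT = ln(1/0.235) = ln(4.2553) = 1.4482.
kT = 75.0 meV / 1.4482 = 51.8 meV.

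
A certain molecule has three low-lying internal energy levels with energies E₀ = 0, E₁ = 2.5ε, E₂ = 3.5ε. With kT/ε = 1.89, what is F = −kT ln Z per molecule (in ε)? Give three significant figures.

-0.667 ε

Eᵢ/kT = 0, 1.3228, 1.8519.
Z = Σ e^(−Eᵢ/kT) = e^(−0) + e^(−1.3228) + e^(−1.8519) = 1.0000 + 0.26639 + 0.15694 = 1.4233.
F = −kT ln Z = −1.89 × ln(1.4233) = −1.89 × 0.35298 = -0.667 ε.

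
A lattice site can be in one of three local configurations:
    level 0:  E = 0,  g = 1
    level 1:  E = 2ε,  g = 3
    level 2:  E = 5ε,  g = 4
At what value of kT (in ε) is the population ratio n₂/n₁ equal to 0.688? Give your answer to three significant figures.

4.53 ε

n₂/n₁ = (g₂/g₁) exp[−(E₂−E₁)/kT] = 0.688.
⇒ (E₂−E₁)/kT = ln((4/3)/0.688) = ln(1.9380) = 0.66166.
kT = 3ε / 0.66166 = 4.53 ε.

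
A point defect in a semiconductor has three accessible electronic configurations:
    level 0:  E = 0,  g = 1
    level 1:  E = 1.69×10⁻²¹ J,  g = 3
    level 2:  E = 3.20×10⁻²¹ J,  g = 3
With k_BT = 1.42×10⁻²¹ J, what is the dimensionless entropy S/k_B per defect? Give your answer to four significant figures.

Eᵢ/kT = 0, 1.19014, 2.25352.
Z = Σ gᵢe^(−Eᵢ/kT) = 1·e^(−0) + 3·e^(−1.19014) + 3·e^(−2.25352) = 1.00000 + 0.912536 + 0.315087 = 2.22762.
⟨E⟩ = Σ EᵢPᵢ = 1.14493 ×10⁻²¹ J.
S/k_B = ln Z + ⟨E⟩/kT = ln(2.22762) + 1.14493/1.42 = 0.800934 + 0.806289 = 1.607.

1.607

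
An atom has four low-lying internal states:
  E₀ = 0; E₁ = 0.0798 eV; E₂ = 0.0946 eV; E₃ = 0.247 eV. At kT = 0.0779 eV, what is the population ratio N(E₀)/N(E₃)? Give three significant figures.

n₀/n₃ = exp[−(E₀−E₃)/kT] = exp(−(-0.247 eV)/(0.0779 eV)) = exp(3.1707) = 23.8.

23.8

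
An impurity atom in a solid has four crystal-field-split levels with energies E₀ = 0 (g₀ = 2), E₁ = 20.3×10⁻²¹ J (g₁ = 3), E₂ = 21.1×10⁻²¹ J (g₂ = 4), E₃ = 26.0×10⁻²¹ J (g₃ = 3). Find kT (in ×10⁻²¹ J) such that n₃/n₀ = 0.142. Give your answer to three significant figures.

n₃/n₀ = (g₃/g₀) exp[−(E₃−E₀)/kT] = 0.142.
⇒ (E₃−E₀)/kT = ln((3/2)/0.142) = ln(10.563) = 2.3574.
kT = 26.0 ×10⁻²¹ J / 2.3574 = 11.0 ×10⁻²¹ J.

11.0 ×10⁻²¹ J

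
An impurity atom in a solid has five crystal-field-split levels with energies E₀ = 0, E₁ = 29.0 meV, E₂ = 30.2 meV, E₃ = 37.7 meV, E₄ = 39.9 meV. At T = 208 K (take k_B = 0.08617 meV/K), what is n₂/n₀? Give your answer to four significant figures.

0.1855

k_BT = 0.08617 × 208 K = 17.9234 meV.
n₂/n₀ = exp[−(E₂−E₀)/kT] = exp(−(30.2 meV)/(17.9234 meV)) = exp(-1.68495) = 0.1855.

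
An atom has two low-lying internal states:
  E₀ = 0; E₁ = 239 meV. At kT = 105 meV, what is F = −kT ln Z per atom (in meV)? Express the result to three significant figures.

Eᵢ/kT = 0, 2.2762.
Z = Σ e^(−Eᵢ/kT) = e^(−0) + e^(−2.2762) = 1.0000 + 0.10267 = 1.1027.
F = −kT ln Z = −105 × ln(1.1027) = −105 × 0.097762 = -10.3 meV.

-10.3 meV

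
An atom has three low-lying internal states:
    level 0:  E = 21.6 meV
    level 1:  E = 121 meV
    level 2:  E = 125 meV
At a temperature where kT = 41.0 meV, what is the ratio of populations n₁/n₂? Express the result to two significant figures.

n₁/n₂ = exp[−(E₁−E₂)/kT] = exp(−(-4 meV)/(41.0 meV)) = exp(0.09756) = 1.1.

1.1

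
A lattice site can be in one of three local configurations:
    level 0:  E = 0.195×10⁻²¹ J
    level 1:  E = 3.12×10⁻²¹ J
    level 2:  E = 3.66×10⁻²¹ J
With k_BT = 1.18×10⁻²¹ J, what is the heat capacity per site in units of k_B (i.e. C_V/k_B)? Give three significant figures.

Eᵢ/kT = 0.16525, 2.6441, 3.1017.
Z = Σ e^(−Eᵢ/kT) = e^(−0.16525) + e^(−2.6441) + e^(−3.1017) = 0.84768 + 0.071069 + 0.044973 = 0.96372.
⟨E⟩ = 0.57240, ⟨E²⟩ = 1.3764.
C_V/k_B = (⟨E²⟩ − ⟨E⟩²)/(kT)² = (1.3764 − 0.32764)/1.3924 = 0.753.

0.753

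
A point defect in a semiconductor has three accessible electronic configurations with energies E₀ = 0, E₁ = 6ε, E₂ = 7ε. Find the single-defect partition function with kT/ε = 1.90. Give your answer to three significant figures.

Z = 1.07

Eᵢ/kT = 0, 3.1579, 3.6842.
Z = Σ e^(−Eᵢ/kT) = e^(−0) + e^(−3.1579) + e^(−3.6842) = 1.0000 + 0.042515 + 0.025117 = 1.0676.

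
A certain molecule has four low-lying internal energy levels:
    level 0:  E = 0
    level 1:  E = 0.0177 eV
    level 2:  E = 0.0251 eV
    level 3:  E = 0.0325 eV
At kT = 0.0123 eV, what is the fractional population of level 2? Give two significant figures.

0.090

Eᵢ/kT = 0, 1.439, 2.041, 2.642.
Z = Σ e^(−Eᵢ/kT) = e^(−0) + e^(−1.439) + e^(−2.041) + e^(−2.642) = 1.000 + 0.2372 + 0.1299 + 0.07122 = 1.438.
P₂ = e^(−E₂/kT) / Z = 0.1299/1.438 = 0.090.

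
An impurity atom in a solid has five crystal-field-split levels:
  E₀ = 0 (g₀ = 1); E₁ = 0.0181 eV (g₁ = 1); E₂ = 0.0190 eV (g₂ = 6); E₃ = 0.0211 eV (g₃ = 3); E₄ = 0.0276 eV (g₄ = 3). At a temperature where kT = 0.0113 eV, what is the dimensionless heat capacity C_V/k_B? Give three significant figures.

0.769

Eᵢ/kT = 0, 1.6018, 1.6814, 1.8673, 2.4425.
Z = Σ gᵢe^(−Eᵢ/kT) = 1·e^(−0) + 1·e^(−1.6018) + 6·e^(−1.6814) + 3·e^(−1.8673) + 3·e^(−2.4425) = 1.0000 + 0.20153 + 1.1167 + 0.46362 + 0.26083 = 3.0427.
⟨E⟩ = 0.013753 eV, ⟨E²⟩ = 0.00028733 eV².
C_V/k_B = (⟨E²⟩ − ⟨E⟩²)/(kT)² = (0.00028733 − 0.00018915)/0.00012769 = 0.769.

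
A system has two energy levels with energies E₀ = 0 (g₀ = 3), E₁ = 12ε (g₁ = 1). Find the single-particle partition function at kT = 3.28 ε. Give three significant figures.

Eᵢ/kT = 0, 3.6585.
Z = Σ gᵢe^(−Eᵢ/kT) = 3·e^(−0) + 1·e^(−3.6585) = 3.0000 + 0.025771 = 3.0258.

Z = 3.03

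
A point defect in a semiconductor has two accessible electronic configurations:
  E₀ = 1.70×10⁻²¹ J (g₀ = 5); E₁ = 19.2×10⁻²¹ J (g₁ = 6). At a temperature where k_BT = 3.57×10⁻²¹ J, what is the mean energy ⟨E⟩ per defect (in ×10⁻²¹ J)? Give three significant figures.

1.85 ×10⁻²¹ J

Eᵢ/kT = 0.47619, 5.3782.
Z = Σ gᵢe^(−Eᵢ/kT) = 5·e^(−0.47619) + 6·e^(−5.3782) = 3.1057 + 0.027697 = 3.1334.
⟨E⟩ = Σ Eᵢ gᵢe^(−Eᵢ/kT) / Z = (1.70·3.1057 + 19.2·0.027697) / 3.1334 = 1.85 ×10⁻²¹ J.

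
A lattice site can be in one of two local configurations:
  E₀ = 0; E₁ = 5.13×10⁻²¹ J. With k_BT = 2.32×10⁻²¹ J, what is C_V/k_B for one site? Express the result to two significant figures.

Eᵢ/kT = 0, 2.211.
Z = Σ e^(−Eᵢ/kT) = e^(−0) + e^(−2.211) = 1.000 + 0.1096 = 1.110.
⟨E⟩ = 0.5065, ⟨E²⟩ = 2.598.
C_V/k_B = (⟨E²⟩ − ⟨E⟩²)/(kT)² = (2.598 − 0.2565)/5.382 = 0.44.

0.44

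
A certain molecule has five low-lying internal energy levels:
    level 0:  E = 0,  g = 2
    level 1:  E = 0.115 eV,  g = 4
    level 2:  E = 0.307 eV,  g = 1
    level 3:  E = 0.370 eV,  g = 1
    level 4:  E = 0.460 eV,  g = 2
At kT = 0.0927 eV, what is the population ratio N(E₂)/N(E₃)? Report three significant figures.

1.97

n₂/n₃ = (g₂/g₃) exp[−(E₂−E₃)/kT] = (1/1) × exp(−(-0.063 eV)/(0.0927 eV)) = (1/1) × exp(0.67961) = 1.97.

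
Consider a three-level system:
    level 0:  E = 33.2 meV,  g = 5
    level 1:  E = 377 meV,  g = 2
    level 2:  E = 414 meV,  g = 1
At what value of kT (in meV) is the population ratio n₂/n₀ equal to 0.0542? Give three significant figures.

292 meV

n₂/n₀ = (g₂/g₀) exp[−(E₂−E₀)/kT] = 0.0542.
⇒ (E₂−E₀)/kT = ln((1/5)/0.0542) = ln(3.6900) = 1.3056.
kT = 380.8 meV / 1.3056 = 292 meV.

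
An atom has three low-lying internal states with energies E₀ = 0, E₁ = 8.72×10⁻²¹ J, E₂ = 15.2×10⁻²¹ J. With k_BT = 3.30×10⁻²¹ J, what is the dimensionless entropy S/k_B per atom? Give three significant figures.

0.295

Eᵢ/kT = 0, 2.6424, 4.6061.
Z = Σ e^(−Eᵢ/kT) = e^(−0) + e^(−2.6424) + e^(−4.6061) = 1.0000 + 0.071190 + 0.0099907 = 1.0812.
⟨E⟩ = Σ EᵢPᵢ = 0.71461 ×10⁻²¹ J.
S/k_B = ln Z + ⟨E⟩/kT = ln(1.0812) + 0.71461/3.30 = 0.078072 + 0.21655 = 0.295.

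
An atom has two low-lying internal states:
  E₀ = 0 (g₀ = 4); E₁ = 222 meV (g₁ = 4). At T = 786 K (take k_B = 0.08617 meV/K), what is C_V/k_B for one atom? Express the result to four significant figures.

0.3763

k_BT = 0.08617 × 786 K = 67.7296 meV.
Eᵢ/kT = 0, 3.27774.
Z = Σ gᵢe^(−Eᵢ/kT) = 4·e^(−0) + 4·e^(−3.27774) = 4.00000 + 0.150854 = 4.15085.
⟨E⟩ = 8.06813 meV, ⟨E²⟩ = 1791.12 meV².
C_V/k_B = (⟨E²⟩ − ⟨E⟩²)/(kT)² = (1791.12 − 65.0947)/4587.30 = 0.3763.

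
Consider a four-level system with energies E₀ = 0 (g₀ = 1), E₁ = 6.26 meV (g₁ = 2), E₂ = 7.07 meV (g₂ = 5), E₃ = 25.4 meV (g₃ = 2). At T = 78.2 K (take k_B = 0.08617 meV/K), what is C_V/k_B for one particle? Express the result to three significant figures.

k_BT = 0.08617 × 78.2 K = 6.7385 meV.
Eᵢ/kT = 0, 0.92899, 1.0492, 3.7694.
Z = Σ gᵢe^(−Eᵢ/kT) = 1·e^(−0) + 2·e^(−0.92899) + 5·e^(−1.0492) + 2·e^(−3.7694) = 1.0000 + 0.78990 + 1.7511 + 0.046132 = 3.5871.
⟨E⟩ = 5.1565 meV, ⟨E²⟩ = 41.327 meV².
C_V/k_B = (⟨E²⟩ − ⟨E⟩²)/(kT)² = (41.327 − 26.589)/45.407 = 0.325.

0.325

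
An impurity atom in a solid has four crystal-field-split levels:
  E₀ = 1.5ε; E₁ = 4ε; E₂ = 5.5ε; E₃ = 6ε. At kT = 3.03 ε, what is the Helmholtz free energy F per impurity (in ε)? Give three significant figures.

Eᵢ/kT = 0.49505, 1.3201, 1.8152, 1.9802.
Z = Σ e^(−Eᵢ/kT) = e^(−0.49505) + e^(−1.3201) + e^(−1.8152) + e^(−1.9802) = 0.60954 + 0.26711 + 0.16281 + 0.13804 = 1.1775.
F = −kT ln Z = −3.03 × ln(1.1775) = −3.03 × 0.16339 = -0.495 ε.

-0.495 ε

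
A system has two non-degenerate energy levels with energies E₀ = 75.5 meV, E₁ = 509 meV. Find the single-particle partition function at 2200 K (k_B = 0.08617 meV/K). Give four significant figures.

k_BT = 0.08617 × 2200 K = 189.574 meV.
Eᵢ/kT = 0.398261, 2.68497.
Z = Σ e^(−Eᵢ/kT) = e^(−0.398261) + e^(−2.68497) = 0.671487 + 0.0682232 = 0.739710.

Z = 0.7397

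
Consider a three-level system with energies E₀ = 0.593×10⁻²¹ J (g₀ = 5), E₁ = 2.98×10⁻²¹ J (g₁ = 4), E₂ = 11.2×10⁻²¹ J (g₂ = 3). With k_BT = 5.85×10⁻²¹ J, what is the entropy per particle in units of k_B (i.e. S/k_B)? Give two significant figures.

Eᵢ/kT = 0.1014, 0.5094, 1.915.
Z = Σ gᵢe^(−Eᵢ/kT) = 5·e^(−0.1014) + 4·e^(−0.5094) + 3·e^(−1.915) = 4.518 + 2.403 + 0.4420 = 7.363.
⟨E⟩ = Σ EᵢPᵢ = 2.009 ×10⁻²¹ J.
S/k_B = ln Z + ⟨E⟩/kT = ln(7.363) + 2.009/5.85 = 1.996 + 0.3434 = 2.3.

2.3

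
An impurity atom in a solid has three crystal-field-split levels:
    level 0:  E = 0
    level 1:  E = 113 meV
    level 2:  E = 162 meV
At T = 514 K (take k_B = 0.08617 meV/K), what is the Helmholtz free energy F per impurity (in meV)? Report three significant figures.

k_BT = 0.08617 × 514 K = 44.291 meV.
Eᵢ/kT = 0, 2.5513, 3.6576.
Z = Σ e^(−Eᵢ/kT) = e^(−0) + e^(−2.5513) + e^(−3.6576) = 1.0000 + 0.077980 + 0.025794 = 1.1038.
F = −kT ln Z = −44.291 × ln(1.1038) = −44.291 × 0.098759 = -4.37 meV.

-4.37 meV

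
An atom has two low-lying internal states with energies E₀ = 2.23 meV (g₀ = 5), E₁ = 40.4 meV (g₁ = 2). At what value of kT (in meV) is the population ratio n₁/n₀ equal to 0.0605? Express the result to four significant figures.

20.21 meV

n₁/n₀ = (g₁/g₀) exp[−(E₁−E₀)/kT] = 0.0605.
⇒ (E₁−E₀)/kT = ln((2/5)/0.0605) = ln(6.61157) = 1.88882.
kT = 38.17 meV / 1.88882 = 20.21 meV.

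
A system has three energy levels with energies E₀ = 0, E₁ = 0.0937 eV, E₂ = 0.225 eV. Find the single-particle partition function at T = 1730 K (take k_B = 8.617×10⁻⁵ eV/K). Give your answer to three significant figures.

Z = 1.75

k_BT = 8.617×10⁻⁵ × 1730 K = 0.14907 eV.
Eᵢ/kT = 0, 0.62856, 1.5094.
Z = Σ e^(−Eᵢ/kT) = e^(−0) + e^(−0.62856) + e^(−1.5094) = 1.0000 + 0.53336 + 0.22104 = 1.7544.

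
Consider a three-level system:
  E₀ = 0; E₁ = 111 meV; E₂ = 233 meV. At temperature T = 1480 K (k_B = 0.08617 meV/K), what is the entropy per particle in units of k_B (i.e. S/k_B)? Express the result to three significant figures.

0.874

k_BT = 0.08617 × 1480 K = 127.53 meV.
Eᵢ/kT = 0, 0.87038, 1.8270.
Z = Σ e^(−Eᵢ/kT) = e^(−0) + e^(−0.87038) + e^(−1.8270) = 1.0000 + 0.41879 + 0.16090 = 1.5797.
⟨E⟩ = Σ EᵢPᵢ = 53.159 meV.
S/k_B = ln Z + ⟨E⟩/kT = ln(1.5797) + 53.159/127.53 = 0.45723 + 0.41684 = 0.874.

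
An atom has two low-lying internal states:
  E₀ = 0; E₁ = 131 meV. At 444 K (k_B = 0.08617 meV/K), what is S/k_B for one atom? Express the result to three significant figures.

k_BT = 0.08617 × 444 K = 38.259 meV.
Eᵢ/kT = 0, 3.4240.
Z = Σ e^(−Eᵢ/kT) = e^(−0) + e^(−3.4240) = 1.0000 + 0.032582 = 1.0326.
⟨E⟩ = Σ EᵢPᵢ = 4.1335 meV.
S/k_B = ln Z + ⟨E⟩/kT = ln(1.0326) + 4.1335/38.259 = 0.032080 + 0.10804 = 0.140.

0.140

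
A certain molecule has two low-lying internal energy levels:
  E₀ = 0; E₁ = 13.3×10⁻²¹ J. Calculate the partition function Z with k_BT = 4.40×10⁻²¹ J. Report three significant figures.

Eᵢ/kT = 0, 3.0227.
Z = Σ e^(−Eᵢ/kT) = e^(−0) + e^(−3.0227) = 1.0000 + 0.048670 = 1.0487.

Z = 1.05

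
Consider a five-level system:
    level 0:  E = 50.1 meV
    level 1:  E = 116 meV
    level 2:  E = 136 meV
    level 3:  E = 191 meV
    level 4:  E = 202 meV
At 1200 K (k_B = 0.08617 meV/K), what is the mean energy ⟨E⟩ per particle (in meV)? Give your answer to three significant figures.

k_BT = 0.08617 × 1200 K = 103.40 meV.
Eᵢ/kT = 0.48453, 1.1219, 1.3153, 1.8472, 1.9536.
Z = Σ e^(−Eᵢ/kT) = e^(−0.48453) + e^(−1.1219) + e^(−1.3153) + e^(−1.8472) + e^(−1.9536) = 0.61599 + 0.32566 + 0.26839 + 0.15768 + 0.14176 = 1.5095.
⟨E⟩ = Σ Eᵢ e^(−Eᵢ/kT) / Z = (50.1·0.61599 + 116·0.32566 + 136·0.26839 + 191·0.15768 + 202·0.14176) / 1.5095 = 109 meV.

109 meV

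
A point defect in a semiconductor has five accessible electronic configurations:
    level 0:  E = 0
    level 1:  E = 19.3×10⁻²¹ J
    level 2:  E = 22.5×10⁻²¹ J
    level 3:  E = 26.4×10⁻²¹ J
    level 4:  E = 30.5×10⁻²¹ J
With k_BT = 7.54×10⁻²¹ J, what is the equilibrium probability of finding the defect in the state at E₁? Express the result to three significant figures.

0.0658

Eᵢ/kT = 0, 2.5597, 2.9841, 3.5013, 4.0451.
Z = Σ e^(−Eᵢ/kT) = e^(−0) + e^(−2.5597) + e^(−2.9841) + e^(−3.5013) + e^(−4.0451) = 1.0000 + 0.077328 + 0.050585 + 0.030158 + 0.017508 = 1.1756.
P₁ = e^(−E₁/kT) / Z = 0.077328/1.1756 = 0.0658.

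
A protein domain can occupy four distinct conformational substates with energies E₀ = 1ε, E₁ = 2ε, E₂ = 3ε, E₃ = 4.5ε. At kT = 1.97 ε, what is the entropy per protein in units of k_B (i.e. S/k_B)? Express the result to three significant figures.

1.21

Eᵢ/kT = 0.50761, 1.0152, 1.5228, 2.2843.
Z = Σ e^(−Eᵢ/kT) = e^(−0.50761) + e^(−1.0152) + e^(−1.5228) + e^(−2.2843) = 0.60193 + 0.36233 + 0.21810 + 0.10185 = 1.2842.
⟨E⟩ = Σ EᵢPᵢ = 1.8994 ε.
S/k_B = ln Z + ⟨E⟩/kT = ln(1.2842) + 1.8994/1.97 = 0.25014 + 0.96416 = 1.21.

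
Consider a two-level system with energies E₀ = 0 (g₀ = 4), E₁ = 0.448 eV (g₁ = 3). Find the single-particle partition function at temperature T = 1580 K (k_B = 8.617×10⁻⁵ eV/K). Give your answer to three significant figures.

Z = 4.11

k_BT = 8.617×10⁻⁵ × 1580 K = 0.13615 eV.
Eᵢ/kT = 0, 3.2905.
Z = Σ gᵢe^(−Eᵢ/kT) = 4·e^(−0) + 3·e^(−3.2905) = 4.0000 + 0.11171 = 4.1117.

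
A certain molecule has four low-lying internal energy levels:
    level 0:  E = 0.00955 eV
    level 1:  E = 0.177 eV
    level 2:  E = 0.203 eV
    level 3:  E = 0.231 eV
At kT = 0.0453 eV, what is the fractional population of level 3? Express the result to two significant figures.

0.0072

Eᵢ/kT = 0.2108, 3.907, 4.481, 5.099.
Z = Σ e^(−Eᵢ/kT) = e^(−0.2108) + e^(−3.907) + e^(−4.481) + e^(−5.099) = 0.8099 + 0.02010 + 0.01132 + 0.006103 = 0.8474.
P₃ = e^(−E₃/kT) / Z = 0.006103/0.8474 = 0.0072.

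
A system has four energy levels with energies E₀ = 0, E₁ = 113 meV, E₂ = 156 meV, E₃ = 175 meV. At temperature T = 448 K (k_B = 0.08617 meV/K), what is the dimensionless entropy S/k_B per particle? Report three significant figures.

k_BT = 0.08617 × 448 K = 38.604 meV.
Eᵢ/kT = 0, 2.9272, 4.0410, 4.5332.
Z = Σ e^(−Eᵢ/kT) = e^(−0) + e^(−2.9272) + e^(−4.0410) + e^(−4.5332) = 1.0000 + 0.053547 + 0.017580 + 0.010746 = 1.0819.
⟨E⟩ = Σ EᵢPᵢ = 9.8658 meV.
S/k_B = ln Z + ⟨E⟩/kT = ln(1.0819) + 9.8658/38.604 = 0.078719 + 0.25556 = 0.334.

0.334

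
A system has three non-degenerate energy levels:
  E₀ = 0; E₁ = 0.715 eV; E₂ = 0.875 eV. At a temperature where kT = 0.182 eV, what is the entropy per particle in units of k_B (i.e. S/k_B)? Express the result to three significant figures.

Eᵢ/kT = 0, 3.9286, 4.8077.
Z = Σ e^(−Eᵢ/kT) = e^(−0) + e^(−3.9286) + e^(−4.8077) = 1.0000 + 0.019671 + 0.0081666 = 1.0278.
⟨E⟩ = Σ EᵢPᵢ = 0.020637 eV.
S/k_B = ln Z + ⟨E⟩/kT = ln(1.0278) + 0.020637/0.182 = 0.027421 + 0.11339 = 0.141.

0.141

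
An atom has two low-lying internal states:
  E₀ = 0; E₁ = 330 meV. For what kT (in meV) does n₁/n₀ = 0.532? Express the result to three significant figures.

523 meV

n₁/n₀ = exp[−(E₁−E₀)/kT] = 0.532.
⇒ (E₁−E₀)/kT = ln(1/0.532) = ln(1.8797) = 0.63111.
kT = 330 meV / 0.63111 = 523 meV.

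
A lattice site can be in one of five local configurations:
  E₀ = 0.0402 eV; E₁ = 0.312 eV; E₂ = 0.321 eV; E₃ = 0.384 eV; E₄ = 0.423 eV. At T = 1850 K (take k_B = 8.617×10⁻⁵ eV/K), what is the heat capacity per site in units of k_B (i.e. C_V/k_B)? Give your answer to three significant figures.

k_BT = 8.617×10⁻⁵ × 1850 K = 0.15941 eV.
Eᵢ/kT = 0.25218, 1.9572, 2.0137, 2.4089, 2.6535.
Z = Σ e^(−Eᵢ/kT) = e^(−0.25218) + e^(−1.9572) + e^(−2.0137) + e^(−2.4089) + e^(−2.6535) = 0.77710 + 0.14125 + 0.13349 + 0.089914 + 0.070404 = 1.2122.
⟨E⟩ = 0.15053 eV, ⟨E²⟩ = 0.045056 eV².
C_V/k_B = (⟨E²⟩ − ⟨E⟩²)/(kT)² = (0.045056 − 0.022659)/0.025412 = 0.881.

0.881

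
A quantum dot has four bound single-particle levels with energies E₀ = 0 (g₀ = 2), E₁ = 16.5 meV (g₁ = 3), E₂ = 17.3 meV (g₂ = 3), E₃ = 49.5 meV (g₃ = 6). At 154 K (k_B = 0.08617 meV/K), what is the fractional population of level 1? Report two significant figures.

k_BT = 0.08617 × 154 K = 13.27 meV.
Eᵢ/kT = 0, 1.243, 1.304, 3.730.
Z = Σ gᵢe^(−Eᵢ/kT) = 2·e^(−0) + 3·e^(−1.243) + 3·e^(−1.304) + 6·e^(−3.730) = 2.000 + 0.8656 + 0.8143 + 0.1440 = 3.824.
P₁ = g₁ e^(−E₁/kT) / Z = 0.8656/3.824 = 0.23.

0.23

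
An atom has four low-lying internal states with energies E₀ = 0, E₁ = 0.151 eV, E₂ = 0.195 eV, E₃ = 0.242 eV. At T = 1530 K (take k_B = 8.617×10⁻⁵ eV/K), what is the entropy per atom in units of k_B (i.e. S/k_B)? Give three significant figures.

1.12

k_BT = 8.617×10⁻⁵ × 1530 K = 0.13184 eV.
Eᵢ/kT = 0, 1.1453, 1.4791, 1.8356.
Z = Σ e^(−Eᵢ/kT) = e^(−0) + e^(−1.1453) + e^(−1.4791) + e^(−1.8356) = 1.0000 + 0.31813 + 0.22784 + 0.15952 = 1.7055.
⟨E⟩ = Σ EᵢPᵢ = 0.076852 eV.
S/k_B = ln Z + ⟨E⟩/kT = ln(1.7055) + 0.076852/0.13184 = 0.53386 + 0.58292 = 1.12.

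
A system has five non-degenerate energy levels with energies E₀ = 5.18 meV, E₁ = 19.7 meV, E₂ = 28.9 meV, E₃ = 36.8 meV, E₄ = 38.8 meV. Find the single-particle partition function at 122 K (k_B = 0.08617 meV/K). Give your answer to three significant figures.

Z = 0.884

k_BT = 0.08617 × 122 K = 10.513 meV.
Eᵢ/kT = 0.49272, 1.8739, 2.7490, 3.5004, 3.6907.
Z = Σ e^(−Eᵢ/kT) = e^(−0.49272) + e^(−1.8739) + e^(−2.7490) + e^(−3.5004) + e^(−3.6907) = 0.61096 + 0.15352 + 0.063992 + 0.030185 + 0.024955 = 0.88361.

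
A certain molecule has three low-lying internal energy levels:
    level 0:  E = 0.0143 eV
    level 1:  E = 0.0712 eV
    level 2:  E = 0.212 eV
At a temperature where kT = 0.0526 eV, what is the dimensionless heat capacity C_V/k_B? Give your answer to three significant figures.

0.422

Eᵢ/kT = 0.27186, 1.3536, 4.0304.
Z = Σ e^(−Eᵢ/kT) = e^(−0.27186) + e^(−1.3536) + e^(−4.0304) = 0.76196 + 0.25831 + 0.017767 = 1.0380.
⟨E⟩ = 0.031844 eV, ⟨E²⟩ = 0.0021809 eV².
C_V/k_B = (⟨E²⟩ − ⟨E⟩²)/(kT)² = (0.0021809 − 0.0010140)/0.0027668 = 0.422.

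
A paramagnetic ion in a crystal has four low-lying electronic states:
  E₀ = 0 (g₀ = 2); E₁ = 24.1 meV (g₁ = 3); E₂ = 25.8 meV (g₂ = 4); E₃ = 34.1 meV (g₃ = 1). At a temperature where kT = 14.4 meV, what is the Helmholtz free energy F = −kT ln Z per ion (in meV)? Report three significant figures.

-17.3 meV

Eᵢ/kT = 0, 1.6736, 1.7917, 2.3681.
Z = Σ gᵢe^(−Eᵢ/kT) = 2·e^(−0) + 3·e^(−1.6736) + 4·e^(−1.7917) + 1·e^(−2.3681) = 2.0000 + 0.56271 + 0.66671 + 0.093659 = 3.3231.
F = −kT ln Z = −14.4 × ln(3.3231) = −14.4 × 1.2009 = -17.3 meV.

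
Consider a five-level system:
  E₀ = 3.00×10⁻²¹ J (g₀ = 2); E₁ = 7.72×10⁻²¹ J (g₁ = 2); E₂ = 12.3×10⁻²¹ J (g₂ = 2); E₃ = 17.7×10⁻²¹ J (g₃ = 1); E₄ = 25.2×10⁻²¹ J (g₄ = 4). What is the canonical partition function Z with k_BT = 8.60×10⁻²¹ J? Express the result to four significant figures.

Z = 3.046

Eᵢ/kT = 0.348837, 0.897674, 1.43023, 2.05814, 2.93023.
Z = Σ gᵢe^(−Eᵢ/kT) = 2·e^(−0.348837) + 2·e^(−0.897674) + 2·e^(−1.43023) + 1·e^(−2.05814) + 4·e^(−2.93023) = 1.41102 + 0.815033 + 0.478508 + 0.127691 + 0.213539 = 3.04579.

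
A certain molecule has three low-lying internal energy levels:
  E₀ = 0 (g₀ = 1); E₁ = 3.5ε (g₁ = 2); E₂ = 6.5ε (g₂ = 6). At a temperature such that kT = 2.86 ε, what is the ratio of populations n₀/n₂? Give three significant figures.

1.62

n₀/n₂ = (g₀/g₂) exp[−(E₀−E₂)/kT] = (1/6) × exp(−(-6.5ε)/(2.86ε)) = (1/6) × exp(2.2727) = 1.62.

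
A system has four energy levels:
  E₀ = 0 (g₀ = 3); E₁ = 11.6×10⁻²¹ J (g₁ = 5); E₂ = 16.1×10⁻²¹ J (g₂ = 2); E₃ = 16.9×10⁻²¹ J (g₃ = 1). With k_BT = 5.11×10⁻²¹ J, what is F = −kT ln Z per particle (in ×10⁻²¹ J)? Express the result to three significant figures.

-6.60 ×10⁻²¹ J

Eᵢ/kT = 0, 2.2701, 3.1507, 3.3072.
Z = Σ gᵢe^(−Eᵢ/kT) = 3·e^(−0) + 5·e^(−2.2701) + 2·e^(−3.1507) + 1·e^(−3.3072) = 3.0000 + 0.51651 + 0.085644 + 0.036619 = 3.6388.
F = −kT ln Z = −5.11 × ln(3.6388) = −5.11 × 1.2917 = -6.60 ×10⁻²¹ J.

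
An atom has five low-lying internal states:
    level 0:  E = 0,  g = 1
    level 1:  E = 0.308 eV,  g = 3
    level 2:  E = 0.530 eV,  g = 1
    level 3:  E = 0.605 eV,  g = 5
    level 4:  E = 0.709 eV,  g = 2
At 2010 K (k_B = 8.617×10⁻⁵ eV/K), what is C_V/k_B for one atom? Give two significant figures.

k_BT = 8.617×10⁻⁵ × 2010 K = 0.1732 eV.
Eᵢ/kT = 0, 1.778, 3.060, 3.493, 4.094.
Z = Σ gᵢe^(−Eᵢ/kT) = 1·e^(−0) + 3·e^(−1.778) + 1·e^(−3.060) + 5·e^(−3.493) + 2·e^(−4.094) = 1.000 + 0.5069 + 0.04689 + 0.1520 + 0.03334 = 1.739.
⟨E⟩ = 0.1705 eV, ⟨E²⟩ = 0.07686 eV².
C_V/k_B = (⟨E²⟩ − ⟨E⟩²)/(kT)² = (0.07686 − 0.02907)/0.03000 = 1.6.

1.6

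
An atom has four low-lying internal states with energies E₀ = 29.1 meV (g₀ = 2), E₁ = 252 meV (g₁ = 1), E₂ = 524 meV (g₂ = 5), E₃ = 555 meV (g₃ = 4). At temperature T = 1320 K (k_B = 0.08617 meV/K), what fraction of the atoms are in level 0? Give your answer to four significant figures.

0.8910

k_BT = 0.08617 × 1320 K = 113.744 meV.
Eᵢ/kT = 0.255838, 2.21550, 4.60684, 4.87938.
Z = Σ gᵢe^(−Eᵢ/kT) = 2·e^(−0.255838) + 1·e^(−2.21550) + 5·e^(−4.60684) + 4·e^(−4.87938) = 1.54853 + 0.109099 + 0.0499166 + 0.0304069 = 1.73795.
P₀ = g₀ e^(−E₀/kT) / Z = 1.54853/1.73795 = 0.8910.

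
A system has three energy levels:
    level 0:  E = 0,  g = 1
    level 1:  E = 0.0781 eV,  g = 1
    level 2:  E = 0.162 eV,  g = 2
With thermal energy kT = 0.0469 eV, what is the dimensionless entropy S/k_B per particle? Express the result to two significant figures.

0.65

Eᵢ/kT = 0, 1.665, 3.454.
Z = Σ gᵢe^(−Eᵢ/kT) = 1·e^(−0) + 1·e^(−1.665) + 2·e^(−3.454) = 1.000 + 0.1892 + 0.06324 = 1.252.
⟨E⟩ = Σ EᵢPᵢ = 0.01999 eV.
S/k_B = ln Z + ⟨E⟩/kT = ln(1.252) + 0.01999/0.0469 = 0.2247 + 0.4262 = 0.65.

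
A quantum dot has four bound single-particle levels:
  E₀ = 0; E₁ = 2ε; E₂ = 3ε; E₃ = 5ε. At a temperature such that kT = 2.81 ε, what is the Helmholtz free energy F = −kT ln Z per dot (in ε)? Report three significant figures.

-1.95 ε

Eᵢ/kT = 0, 0.71174, 1.0676, 1.7794.
Z = Σ e^(−Eᵢ/kT) = e^(−0) + e^(−0.71174) + e^(−1.0676) + e^(−1.7794) = 1.0000 + 0.49079 + 0.34383 + 0.16874 = 2.0034.
F = −kT ln Z = −2.81 × ln(2.0034) = −2.81 × 0.69485 = -1.95 ε.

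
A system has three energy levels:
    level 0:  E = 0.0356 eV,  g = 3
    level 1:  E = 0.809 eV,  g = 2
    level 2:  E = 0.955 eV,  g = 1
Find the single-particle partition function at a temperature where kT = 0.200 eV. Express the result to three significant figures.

Z = 2.55

Eᵢ/kT = 0.17800, 4.0450, 4.7750.
Z = Σ gᵢe^(−Eᵢ/kT) = 3·e^(−0.17800) + 2·e^(−4.0450) + 1·e^(−4.7750) = 2.5108 + 0.035019 + 0.0084381 = 2.5543.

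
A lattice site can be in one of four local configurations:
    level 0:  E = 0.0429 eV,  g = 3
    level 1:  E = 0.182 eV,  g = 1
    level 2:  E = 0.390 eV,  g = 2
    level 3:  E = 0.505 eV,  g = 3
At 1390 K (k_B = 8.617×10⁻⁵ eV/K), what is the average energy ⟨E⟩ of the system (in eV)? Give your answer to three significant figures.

0.0748 eV

k_BT = 8.617×10⁻⁵ × 1390 K = 0.11978 eV.
Eᵢ/kT = 0.35816, 1.5195, 3.2560, 4.2161.
Z = Σ gᵢe^(−Eᵢ/kT) = 3·e^(−0.35816) + 1·e^(−1.5195) + 2·e^(−3.2560) + 3·e^(−4.2161) = 2.0969 + 0.21882 + 0.077085 + 0.044268 = 2.4371.
⟨E⟩ = Σ Eᵢ gᵢe^(−Eᵢ/kT) / Z = (0.0429·2.0969 + 0.182·0.21882 + 0.390·0.077085 + 0.505·0.044268) / 2.4371 = 0.0748 eV.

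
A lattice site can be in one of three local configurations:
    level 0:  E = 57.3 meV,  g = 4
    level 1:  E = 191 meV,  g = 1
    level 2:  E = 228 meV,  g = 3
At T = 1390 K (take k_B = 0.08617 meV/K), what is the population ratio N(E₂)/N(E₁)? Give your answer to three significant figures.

2.20

k_BT = 0.08617 × 1390 K = 119.78 meV.
n₂/n₁ = (g₂/g₁) exp[−(E₂−E₁)/kT] = (3/1) × exp(−(37 meV)/(119.78 meV)) = (3/1) × exp(-0.30890) = 2.20.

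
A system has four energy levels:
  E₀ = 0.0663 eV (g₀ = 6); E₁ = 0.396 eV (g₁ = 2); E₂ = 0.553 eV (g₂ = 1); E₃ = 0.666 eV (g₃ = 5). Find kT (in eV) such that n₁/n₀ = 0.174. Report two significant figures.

n₁/n₀ = (g₁/g₀) exp[−(E₁−E₀)/kT] = 0.174.
⇒ (E₁−E₀)/kT = ln((2/6)/0.174) = ln(1.916) = 0.6502.
kT = 0.3297 eV / 0.6502 = 0.51 eV.

0.51 eV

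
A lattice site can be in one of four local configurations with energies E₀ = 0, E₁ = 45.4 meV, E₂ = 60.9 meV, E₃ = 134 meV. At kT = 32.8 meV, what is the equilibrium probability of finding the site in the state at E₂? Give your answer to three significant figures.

0.110

Eᵢ/kT = 0, 1.3841, 1.8567, 4.0854.
Z = Σ e^(−Eᵢ/kT) = e^(−0) + e^(−1.3841) + e^(−1.8567) + e^(−4.0854) = 1.0000 + 0.25055 + 0.15619 + 0.016816 = 1.4236.
P₂ = e^(−E₂/kT) / Z = 0.15619/1.4236 = 0.110.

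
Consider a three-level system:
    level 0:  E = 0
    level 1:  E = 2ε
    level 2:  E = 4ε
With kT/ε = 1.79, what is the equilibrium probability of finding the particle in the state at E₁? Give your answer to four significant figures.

0.2281

Eᵢ/kT = 0, 1.11732, 2.23464.
Z = Σ e^(−Eᵢ/kT) = e^(−0) + e^(−1.11732) + e^(−2.23464) = 1.00000 + 0.327155 + 0.107031 = 1.43419.
P₁ = e^(−E₁/kT) / Z = 0.327155/1.43419 = 0.2281.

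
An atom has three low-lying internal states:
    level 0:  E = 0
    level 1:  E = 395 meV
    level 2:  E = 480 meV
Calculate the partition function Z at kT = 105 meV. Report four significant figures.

Z = 1.034

Eᵢ/kT = 0, 3.76190, 4.57143.
Z = Σ e^(−Eᵢ/kT) = e^(−0) + e^(−3.76190) + e^(−4.57143) = 1.00000 + 0.0232395 + 0.0103432 = 1.03358.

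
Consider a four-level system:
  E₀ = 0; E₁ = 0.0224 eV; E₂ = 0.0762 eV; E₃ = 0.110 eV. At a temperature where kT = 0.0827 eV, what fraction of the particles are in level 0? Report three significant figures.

Eᵢ/kT = 0, 0.27086, 0.92140, 1.3301.
Z = Σ e^(−Eᵢ/kT) = e^(−0) + e^(−0.27086) + e^(−0.92140) + e^(−1.3301) = 1.0000 + 0.76272 + 0.39796 + 0.26445 = 2.4251.
P₀ = e^(−E₀/kT) / Z = 1.0000/2.4251 = 0.412.

0.412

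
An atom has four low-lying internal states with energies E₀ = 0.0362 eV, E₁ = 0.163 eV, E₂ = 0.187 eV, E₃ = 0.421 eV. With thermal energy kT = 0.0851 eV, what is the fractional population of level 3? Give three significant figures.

0.00773

Eᵢ/kT = 0.42538, 1.9154, 2.1974, 4.9471.
Z = Σ e^(−Eᵢ/kT) = e^(−0.42538) + e^(−1.9154) + e^(−2.1974) + e^(−4.9471) = 0.65352 + 0.14728 + 0.11109 + 0.0071040 = 0.91899.
P₃ = e^(−E₃/kT) / Z = 0.0071040/0.91899 = 0.00773.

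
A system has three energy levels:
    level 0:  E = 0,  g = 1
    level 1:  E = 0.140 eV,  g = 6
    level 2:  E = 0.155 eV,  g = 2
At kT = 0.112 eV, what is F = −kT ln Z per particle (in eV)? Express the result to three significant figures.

-0.131 eV

Eᵢ/kT = 0, 1.2500, 1.3839.
Z = Σ gᵢe^(−Eᵢ/kT) = 1·e^(−0) + 6·e^(−1.2500) + 2·e^(−1.3839) = 1.0000 + 1.7190 + 0.50120 = 3.2202.
F = −kT ln Z = −0.112 × ln(3.2202) = −0.112 × 1.1694 = -0.131 eV.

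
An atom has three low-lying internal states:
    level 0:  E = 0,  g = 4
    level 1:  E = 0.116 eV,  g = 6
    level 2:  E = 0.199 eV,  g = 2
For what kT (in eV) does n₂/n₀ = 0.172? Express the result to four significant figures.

0.1865 eV

n₂/n₀ = (g₂/g₀) exp[−(E₂−E₀)/kT] = 0.172.
⇒ (E₂−E₀)/kT = ln((2/4)/0.172) = ln(2.90698) = 1.06711.
kT = 0.199 eV / 1.06711 = 0.1865 eV.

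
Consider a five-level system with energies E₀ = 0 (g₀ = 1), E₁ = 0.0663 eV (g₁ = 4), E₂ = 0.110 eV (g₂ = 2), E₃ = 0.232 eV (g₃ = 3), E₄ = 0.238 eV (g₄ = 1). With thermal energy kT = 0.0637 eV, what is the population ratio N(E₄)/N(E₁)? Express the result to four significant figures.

0.01688

n₄/n₁ = (g₄/g₁) exp[−(E₄−E₁)/kT] = (1/4) × exp(−(0.1717 eV)/(0.0637 eV)) = (1/4) × exp(-2.69545) = 0.01688.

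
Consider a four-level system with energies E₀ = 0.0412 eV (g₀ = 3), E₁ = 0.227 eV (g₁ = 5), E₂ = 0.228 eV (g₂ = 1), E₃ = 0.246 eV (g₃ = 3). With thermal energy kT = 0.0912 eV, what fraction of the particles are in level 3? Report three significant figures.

0.0775

Eᵢ/kT = 0.45175, 2.4890, 2.5000, 2.6974.
Z = Σ gᵢe^(−Eᵢ/kT) = 3·e^(−0.45175) + 5·e^(−2.4890) + 1·e^(−2.5000) + 3·e^(−2.6974) = 1.9095 + 0.41496 + 0.082085 + 0.20214 = 2.6087.
P₃ = g₃ e^(−E₃/kT) / Z = 0.20214/2.6087 = 0.0775.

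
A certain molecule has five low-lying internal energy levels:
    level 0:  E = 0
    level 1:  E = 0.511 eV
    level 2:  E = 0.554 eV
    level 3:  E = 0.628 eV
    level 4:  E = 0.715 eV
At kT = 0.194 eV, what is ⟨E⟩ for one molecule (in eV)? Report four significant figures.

0.09312 eV

Eᵢ/kT = 0, 2.63402, 2.85567, 3.23711, 3.68557.
Z = Σ e^(−Eᵢ/kT) = e^(−0) + e^(−2.63402) + e^(−2.85567) + e^(−3.23711) + e^(−3.68557) = 1.00000 + 0.0717893 + 0.0575173 + 0.0392772 + 0.0250829 = 1.19367.
⟨E⟩ = Σ Eᵢ e^(−Eᵢ/kT) / Z = (0·1.00000 + 0.511·0.0717893 + 0.554·0.0575173 + 0.628·0.0392772 + 0.715·0.0250829) / 1.19367 = 0.09312 eV.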